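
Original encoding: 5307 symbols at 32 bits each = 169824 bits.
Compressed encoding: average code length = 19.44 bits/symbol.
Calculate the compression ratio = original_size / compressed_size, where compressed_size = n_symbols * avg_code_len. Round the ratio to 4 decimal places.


original_size = n_symbols * orig_bits = 5307 * 32 = 169824 bits
compressed_size = n_symbols * avg_code_len = 5307 * 19.44 = 103168.08 bits
ratio = original_size / compressed_size = 169824 / 103168.08 = 1.6461

Compression ratio = 1.6461


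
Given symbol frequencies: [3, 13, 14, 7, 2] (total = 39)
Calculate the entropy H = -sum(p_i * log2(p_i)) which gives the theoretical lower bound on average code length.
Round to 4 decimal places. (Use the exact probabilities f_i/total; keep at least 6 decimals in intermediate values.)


Per-symbol terms -p_i * log2(p_i) with p_i = f_i/39:
  p = 3/39 = 0.076923: log2(p) = -3.700440, -p*log2(p) = 0.284649
  p = 13/39 = 0.333333: log2(p) = -1.584963, -p*log2(p) = 0.528321
  p = 14/39 = 0.358974: log2(p) = -1.478047, -p*log2(p) = 0.530581
  p = 7/39 = 0.179487: log2(p) = -2.478047, -p*log2(p) = 0.444778
  p = 2/39 = 0.051282: log2(p) = -4.285402, -p*log2(p) = 0.219764
H = 0.284649 + 0.528321 + 0.530581 + 0.444778 + 0.219764 = 2.008093

H = 2.0081 bits/symbol


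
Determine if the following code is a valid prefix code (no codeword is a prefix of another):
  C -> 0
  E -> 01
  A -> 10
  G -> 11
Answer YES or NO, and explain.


Checking each pair (does one codeword prefix another?):
  C='0' vs E='01': prefix -- VIOLATION

NO -- this is NOT a valid prefix code. C (0) is a prefix of E (01).


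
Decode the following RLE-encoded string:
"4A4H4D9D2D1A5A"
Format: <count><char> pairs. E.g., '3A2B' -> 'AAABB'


Expanding each <count><char> pair:
  4A -> 'AAAA'
  4H -> 'HHHH'
  4D -> 'DDDD'
  9D -> 'DDDDDDDDD'
  2D -> 'DD'
  1A -> 'A'
  5A -> 'AAAAA'

Decoded = AAAAHHHHDDDDDDDDDDDDDDDAAAAAA


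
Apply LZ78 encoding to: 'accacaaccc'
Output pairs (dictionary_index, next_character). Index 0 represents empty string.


LZ78 encoding steps:
Dictionary: {0: ''}
Step 1: w='' (idx 0), next='a' -> output (0, 'a'), add 'a' as idx 1
Step 2: w='' (idx 0), next='c' -> output (0, 'c'), add 'c' as idx 2
Step 3: w='c' (idx 2), next='a' -> output (2, 'a'), add 'ca' as idx 3
Step 4: w='ca' (idx 3), next='a' -> output (3, 'a'), add 'caa' as idx 4
Step 5: w='c' (idx 2), next='c' -> output (2, 'c'), add 'cc' as idx 5
Step 6: w='c' (idx 2), end of input -> output (2, '')


Encoded: [(0, 'a'), (0, 'c'), (2, 'a'), (3, 'a'), (2, 'c'), (2, '')]


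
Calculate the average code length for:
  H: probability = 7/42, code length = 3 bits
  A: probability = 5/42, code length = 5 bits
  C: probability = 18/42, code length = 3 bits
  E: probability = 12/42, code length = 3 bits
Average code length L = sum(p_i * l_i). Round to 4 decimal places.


Weighted contributions p_i * l_i:
  H: (7/42) * 3 = 21/42
  A: (5/42) * 5 = 25/42
  C: (18/42) * 3 = 54/42
  E: (12/42) * 3 = 36/42
Sum = (21 + 25 + 54 + 36)/42 = 136/42

L = 136/42 = 3.2381 bits/symbol


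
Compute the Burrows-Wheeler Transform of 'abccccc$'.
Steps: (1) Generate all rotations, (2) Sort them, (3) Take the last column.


Rotations (sorted):
  0: $abccccc -> last char: c
  1: abccccc$ -> last char: $
  2: bccccc$a -> last char: a
  3: c$abcccc -> last char: c
  4: cc$abccc -> last char: c
  5: ccc$abcc -> last char: c
  6: cccc$abc -> last char: c
  7: ccccc$ab -> last char: b


BWT = c$accccb


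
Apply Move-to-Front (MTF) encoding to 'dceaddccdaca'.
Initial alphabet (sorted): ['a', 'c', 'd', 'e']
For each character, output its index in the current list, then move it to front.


MTF encoding:
'd': index 2 in ['a', 'c', 'd', 'e'] -> ['d', 'a', 'c', 'e']
'c': index 2 in ['d', 'a', 'c', 'e'] -> ['c', 'd', 'a', 'e']
'e': index 3 in ['c', 'd', 'a', 'e'] -> ['e', 'c', 'd', 'a']
'a': index 3 in ['e', 'c', 'd', 'a'] -> ['a', 'e', 'c', 'd']
'd': index 3 in ['a', 'e', 'c', 'd'] -> ['d', 'a', 'e', 'c']
'd': index 0 in ['d', 'a', 'e', 'c'] -> ['d', 'a', 'e', 'c']
'c': index 3 in ['d', 'a', 'e', 'c'] -> ['c', 'd', 'a', 'e']
'c': index 0 in ['c', 'd', 'a', 'e'] -> ['c', 'd', 'a', 'e']
'd': index 1 in ['c', 'd', 'a', 'e'] -> ['d', 'c', 'a', 'e']
'a': index 2 in ['d', 'c', 'a', 'e'] -> ['a', 'd', 'c', 'e']
'c': index 2 in ['a', 'd', 'c', 'e'] -> ['c', 'a', 'd', 'e']
'a': index 1 in ['c', 'a', 'd', 'e'] -> ['a', 'c', 'd', 'e']


Output: [2, 2, 3, 3, 3, 0, 3, 0, 1, 2, 2, 1]


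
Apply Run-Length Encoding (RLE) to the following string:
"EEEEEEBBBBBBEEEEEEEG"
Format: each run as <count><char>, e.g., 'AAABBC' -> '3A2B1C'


Scanning runs left to right:
  i=0: run of 'E' x 6 -> '6E'
  i=6: run of 'B' x 6 -> '6B'
  i=12: run of 'E' x 7 -> '7E'
  i=19: run of 'G' x 1 -> '1G'

RLE = 6E6B7E1G


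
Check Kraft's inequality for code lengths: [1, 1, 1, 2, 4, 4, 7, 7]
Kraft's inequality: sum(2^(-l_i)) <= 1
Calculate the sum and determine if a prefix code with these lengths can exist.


Sum = 2^(-1) + 2^(-1) + 2^(-1) + 2^(-2) + 2^(-4) + 2^(-4) + 2^(-7) + 2^(-7)
    = 0.5 + 0.5 + 0.5 + 0.25 + 0.0625 + 0.0625 + 0.0078125 + 0.0078125
    = 242/128 = 1.890625
Since 1.890625 > 1, Kraft's inequality is NOT satisfied.
A prefix code with these lengths CANNOT exist.

Kraft sum = 1.890625. Not satisfied.


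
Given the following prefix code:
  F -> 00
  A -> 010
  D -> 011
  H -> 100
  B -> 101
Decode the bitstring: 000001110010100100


Decoding step by step:
Bits 00 -> F
Bits 00 -> F
Bits 011 -> D
Bits 100 -> H
Bits 101 -> B
Bits 00 -> F
Bits 100 -> H


Decoded message: FFDHBFH


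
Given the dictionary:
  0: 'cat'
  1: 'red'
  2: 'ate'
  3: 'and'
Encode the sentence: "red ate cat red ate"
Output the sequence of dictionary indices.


Look up each word in the dictionary:
  'red' -> 1
  'ate' -> 2
  'cat' -> 0
  'red' -> 1
  'ate' -> 2

Encoded: [1, 2, 0, 1, 2]


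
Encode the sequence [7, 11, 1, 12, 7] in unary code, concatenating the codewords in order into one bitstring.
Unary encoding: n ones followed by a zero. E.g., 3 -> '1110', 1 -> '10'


Encode each number as n ones followed by a terminating 0:
  7 -> 11111110 (8 bits)
  11 -> 111111111110 (12 bits)
  1 -> 10 (2 bits)
  12 -> 1111111111110 (13 bits)
  7 -> 11111110 (8 bits)
Total length = 8 + 12 + 2 + 13 + 8 = 43 bits.

Unary([7, 11, 1, 12, 7]) = 1111111011111111111010111111111111011111110 (43 bits)


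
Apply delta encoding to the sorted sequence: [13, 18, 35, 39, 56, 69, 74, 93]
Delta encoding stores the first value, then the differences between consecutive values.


First value: 13
Deltas:
  18 - 13 = 5
  35 - 18 = 17
  39 - 35 = 4
  56 - 39 = 17
  69 - 56 = 13
  74 - 69 = 5
  93 - 74 = 19


Delta encoded: [13, 5, 17, 4, 17, 13, 5, 19]


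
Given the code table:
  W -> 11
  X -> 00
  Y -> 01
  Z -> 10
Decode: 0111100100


Decoding:
01 -> Y
11 -> W
10 -> Z
01 -> Y
00 -> X


Result: YWZYX


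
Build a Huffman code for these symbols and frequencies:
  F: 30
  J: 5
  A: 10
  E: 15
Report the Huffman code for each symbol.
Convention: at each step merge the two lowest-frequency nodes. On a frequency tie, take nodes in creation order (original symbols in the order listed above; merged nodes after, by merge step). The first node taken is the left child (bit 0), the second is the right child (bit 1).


Huffman tree construction:
Step 1: Merge J(5) + A(10) = 15
Step 2: Merge E(15) + (J+A)(15) = 30
Step 3: Merge F(30) + (E+(J+A))(30) = 60
Read each symbol's code off the tree from the root (left child = 0, right child = 1).

Codes:
  F: 0 (length 1)
  J: 110 (length 3)
  A: 111 (length 3)
  E: 10 (length 2)
Average code length: 105/60 = 1.7500 bits/symbol


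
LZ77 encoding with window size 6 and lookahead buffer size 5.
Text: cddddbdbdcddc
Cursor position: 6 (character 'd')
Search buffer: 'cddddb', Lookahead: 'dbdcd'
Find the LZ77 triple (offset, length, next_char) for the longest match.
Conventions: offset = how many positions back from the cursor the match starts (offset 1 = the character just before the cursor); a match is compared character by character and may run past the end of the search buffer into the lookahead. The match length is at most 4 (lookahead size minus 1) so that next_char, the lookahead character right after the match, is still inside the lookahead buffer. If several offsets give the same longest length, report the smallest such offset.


Try each offset into the search buffer:
  offset=1 (pos 5, char 'b'): match length 0
  offset=2 (pos 4, char 'd'): match length 3
  offset=3 (pos 3, char 'd'): match length 1
  offset=4 (pos 2, char 'd'): match length 1
  offset=5 (pos 1, char 'd'): match length 1
  offset=6 (pos 0, char 'c'): match length 0
Longest match has length 3 at offset 2.
next_char = character at position 6 + 3 = 9 -> 'c'

Best match: offset=2, length=3 (matching 'dbd' starting at position 4)
LZ77 triple: (2, 3, 'c')


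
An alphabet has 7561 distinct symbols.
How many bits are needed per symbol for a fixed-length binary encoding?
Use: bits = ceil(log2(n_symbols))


log2(7561) = 12.8844
Bracket: 2^12 = 4096 < 7561 <= 2^13 = 8192
So ceil(log2(7561)) = 13

bits = ceil(log2(7561)) = ceil(12.8844) = 13 bits


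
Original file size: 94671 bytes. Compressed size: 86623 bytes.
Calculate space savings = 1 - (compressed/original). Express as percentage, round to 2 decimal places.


ratio = compressed/original = 86623/94671 = 0.91499
savings = 1 - ratio = 1 - 0.91499 = 0.08501
as a percentage: 0.08501 * 100 = 8.5%

Space savings = 1 - 86623/94671 = 8.5%


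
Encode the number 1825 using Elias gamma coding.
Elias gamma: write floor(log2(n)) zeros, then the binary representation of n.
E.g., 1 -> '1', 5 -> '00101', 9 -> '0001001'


num_bits = floor(log2(1825)) + 1 = 11
leading_zeros = num_bits - 1 = 10
binary(1825) = 11100100001

Elias gamma(1825) = '0000000000' + '11100100001' = 000000000011100100001 (21 bits)


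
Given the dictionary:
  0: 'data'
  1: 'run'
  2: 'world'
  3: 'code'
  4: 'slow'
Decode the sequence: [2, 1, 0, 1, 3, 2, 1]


Look up each index in the dictionary:
  2 -> 'world'
  1 -> 'run'
  0 -> 'data'
  1 -> 'run'
  3 -> 'code'
  2 -> 'world'
  1 -> 'run'

Decoded: "world run data run code world run"


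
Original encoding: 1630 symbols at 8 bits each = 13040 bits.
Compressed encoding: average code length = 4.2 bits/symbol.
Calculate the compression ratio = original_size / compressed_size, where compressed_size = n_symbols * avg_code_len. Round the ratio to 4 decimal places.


original_size = n_symbols * orig_bits = 1630 * 8 = 13040 bits
compressed_size = n_symbols * avg_code_len = 1630 * 4.2 = 6846.0 bits
ratio = original_size / compressed_size = 13040 / 6846.0 = 1.9048

Compression ratio = 1.9048


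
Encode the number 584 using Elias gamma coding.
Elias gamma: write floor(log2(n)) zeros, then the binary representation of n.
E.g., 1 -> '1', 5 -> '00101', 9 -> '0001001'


num_bits = floor(log2(584)) + 1 = 10
leading_zeros = num_bits - 1 = 9
binary(584) = 1001001000

Elias gamma(584) = '000000000' + '1001001000' = 0000000001001001000 (19 bits)


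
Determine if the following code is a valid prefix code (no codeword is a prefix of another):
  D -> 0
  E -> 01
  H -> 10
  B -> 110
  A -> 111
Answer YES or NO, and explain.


Checking each pair (does one codeword prefix another?):
  D='0' vs E='01': prefix -- VIOLATION

NO -- this is NOT a valid prefix code. D (0) is a prefix of E (01).


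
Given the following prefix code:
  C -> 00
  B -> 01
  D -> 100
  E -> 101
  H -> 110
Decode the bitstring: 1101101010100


Decoding step by step:
Bits 110 -> H
Bits 110 -> H
Bits 101 -> E
Bits 01 -> B
Bits 00 -> C


Decoded message: HHEBC


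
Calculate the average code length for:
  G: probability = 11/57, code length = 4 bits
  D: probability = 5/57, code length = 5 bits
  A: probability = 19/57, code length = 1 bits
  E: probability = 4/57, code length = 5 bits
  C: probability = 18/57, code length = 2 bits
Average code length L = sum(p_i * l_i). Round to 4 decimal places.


Weighted contributions p_i * l_i:
  G: (11/57) * 4 = 44/57
  D: (5/57) * 5 = 25/57
  A: (19/57) * 1 = 19/57
  E: (4/57) * 5 = 20/57
  C: (18/57) * 2 = 36/57
Sum = (44 + 25 + 19 + 20 + 36)/57 = 144/57

L = 144/57 = 2.5263 bits/symbol


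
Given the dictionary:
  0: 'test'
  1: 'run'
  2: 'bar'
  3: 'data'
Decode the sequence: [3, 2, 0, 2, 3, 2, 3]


Look up each index in the dictionary:
  3 -> 'data'
  2 -> 'bar'
  0 -> 'test'
  2 -> 'bar'
  3 -> 'data'
  2 -> 'bar'
  3 -> 'data'

Decoded: "data bar test bar data bar data"


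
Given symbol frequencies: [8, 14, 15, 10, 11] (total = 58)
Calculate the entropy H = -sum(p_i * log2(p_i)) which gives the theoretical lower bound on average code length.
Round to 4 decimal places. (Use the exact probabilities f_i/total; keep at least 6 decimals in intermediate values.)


Per-symbol terms -p_i * log2(p_i) with p_i = f_i/58:
  p = 8/58 = 0.137931: log2(p) = -2.857981, -p*log2(p) = 0.394204
  p = 14/58 = 0.241379: log2(p) = -2.050626, -p*log2(p) = 0.494979
  p = 15/58 = 0.258621: log2(p) = -1.951090, -p*log2(p) = 0.504592
  p = 10/58 = 0.172414: log2(p) = -2.536053, -p*log2(p) = 0.437251
  p = 11/58 = 0.189655: log2(p) = -2.398549, -p*log2(p) = 0.454897
H = 0.394204 + 0.494979 + 0.504592 + 0.437251 + 0.454897 = 2.285923

H = 2.2859 bits/symbol


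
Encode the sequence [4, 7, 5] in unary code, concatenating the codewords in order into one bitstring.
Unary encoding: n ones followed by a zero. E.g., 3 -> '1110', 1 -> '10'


Encode each number as n ones followed by a terminating 0:
  4 -> 11110 (5 bits)
  7 -> 11111110 (8 bits)
  5 -> 111110 (6 bits)
Total length = 5 + 8 + 6 = 19 bits.

Unary([4, 7, 5]) = 1111011111110111110 (19 bits)


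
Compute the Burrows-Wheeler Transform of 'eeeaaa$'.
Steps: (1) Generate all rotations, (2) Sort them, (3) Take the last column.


Rotations (sorted):
  0: $eeeaaa -> last char: a
  1: a$eeeaa -> last char: a
  2: aa$eeea -> last char: a
  3: aaa$eee -> last char: e
  4: eaaa$ee -> last char: e
  5: eeaaa$e -> last char: e
  6: eeeaaa$ -> last char: $


BWT = aaaeee$


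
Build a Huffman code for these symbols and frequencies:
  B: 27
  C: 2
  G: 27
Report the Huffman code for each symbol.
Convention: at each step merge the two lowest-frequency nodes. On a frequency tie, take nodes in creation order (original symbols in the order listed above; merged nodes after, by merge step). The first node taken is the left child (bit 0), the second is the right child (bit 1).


Huffman tree construction:
Step 1: Merge C(2) + B(27) = 29
Step 2: Merge G(27) + (C+B)(29) = 56
Read each symbol's code off the tree from the root (left child = 0, right child = 1).

Codes:
  B: 11 (length 2)
  C: 10 (length 2)
  G: 0 (length 1)
Average code length: 85/56 = 1.5179 bits/symbol


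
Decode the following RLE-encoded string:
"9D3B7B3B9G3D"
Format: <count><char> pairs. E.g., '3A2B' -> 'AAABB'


Expanding each <count><char> pair:
  9D -> 'DDDDDDDDD'
  3B -> 'BBB'
  7B -> 'BBBBBBB'
  3B -> 'BBB'
  9G -> 'GGGGGGGGG'
  3D -> 'DDD'

Decoded = DDDDDDDDDBBBBBBBBBBBBBGGGGGGGGGDDD


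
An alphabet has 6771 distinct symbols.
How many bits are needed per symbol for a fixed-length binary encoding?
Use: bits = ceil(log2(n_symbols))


log2(6771) = 12.7252
Bracket: 2^12 = 4096 < 6771 <= 2^13 = 8192
So ceil(log2(6771)) = 13

bits = ceil(log2(6771)) = ceil(12.7252) = 13 bits


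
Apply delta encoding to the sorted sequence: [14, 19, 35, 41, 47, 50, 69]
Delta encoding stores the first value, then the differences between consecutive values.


First value: 14
Deltas:
  19 - 14 = 5
  35 - 19 = 16
  41 - 35 = 6
  47 - 41 = 6
  50 - 47 = 3
  69 - 50 = 19


Delta encoded: [14, 5, 16, 6, 6, 3, 19]


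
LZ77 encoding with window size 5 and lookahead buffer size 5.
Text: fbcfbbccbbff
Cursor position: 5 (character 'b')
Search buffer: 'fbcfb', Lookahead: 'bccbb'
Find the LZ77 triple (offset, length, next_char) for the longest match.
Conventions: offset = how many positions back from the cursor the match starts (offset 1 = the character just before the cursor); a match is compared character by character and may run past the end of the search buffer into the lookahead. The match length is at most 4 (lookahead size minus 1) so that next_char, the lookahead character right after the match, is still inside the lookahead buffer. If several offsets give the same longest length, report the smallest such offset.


Try each offset into the search buffer:
  offset=1 (pos 4, char 'b'): match length 1
  offset=2 (pos 3, char 'f'): match length 0
  offset=3 (pos 2, char 'c'): match length 0
  offset=4 (pos 1, char 'b'): match length 2
  offset=5 (pos 0, char 'f'): match length 0
Longest match has length 2 at offset 4.
next_char = character at position 5 + 2 = 7 -> 'c'

Best match: offset=4, length=2 (matching 'bc' starting at position 1)
LZ77 triple: (4, 2, 'c')


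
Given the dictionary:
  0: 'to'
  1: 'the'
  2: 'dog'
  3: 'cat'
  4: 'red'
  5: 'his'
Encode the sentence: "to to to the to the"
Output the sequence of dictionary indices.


Look up each word in the dictionary:
  'to' -> 0
  'to' -> 0
  'to' -> 0
  'the' -> 1
  'to' -> 0
  'the' -> 1

Encoded: [0, 0, 0, 1, 0, 1]


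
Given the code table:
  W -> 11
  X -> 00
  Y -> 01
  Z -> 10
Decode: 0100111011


Decoding:
01 -> Y
00 -> X
11 -> W
10 -> Z
11 -> W


Result: YXWZW


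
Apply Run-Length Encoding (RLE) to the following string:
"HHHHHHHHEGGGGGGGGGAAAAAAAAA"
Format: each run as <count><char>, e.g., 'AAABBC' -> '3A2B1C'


Scanning runs left to right:
  i=0: run of 'H' x 8 -> '8H'
  i=8: run of 'E' x 1 -> '1E'
  i=9: run of 'G' x 9 -> '9G'
  i=18: run of 'A' x 9 -> '9A'

RLE = 8H1E9G9A


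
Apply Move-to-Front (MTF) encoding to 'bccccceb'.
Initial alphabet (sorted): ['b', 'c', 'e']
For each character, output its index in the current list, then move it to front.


MTF encoding:
'b': index 0 in ['b', 'c', 'e'] -> ['b', 'c', 'e']
'c': index 1 in ['b', 'c', 'e'] -> ['c', 'b', 'e']
'c': index 0 in ['c', 'b', 'e'] -> ['c', 'b', 'e']
'c': index 0 in ['c', 'b', 'e'] -> ['c', 'b', 'e']
'c': index 0 in ['c', 'b', 'e'] -> ['c', 'b', 'e']
'c': index 0 in ['c', 'b', 'e'] -> ['c', 'b', 'e']
'e': index 2 in ['c', 'b', 'e'] -> ['e', 'c', 'b']
'b': index 2 in ['e', 'c', 'b'] -> ['b', 'e', 'c']


Output: [0, 1, 0, 0, 0, 0, 2, 2]


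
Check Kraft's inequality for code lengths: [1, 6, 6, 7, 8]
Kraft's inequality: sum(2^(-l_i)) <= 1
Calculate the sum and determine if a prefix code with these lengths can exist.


Sum = 2^(-1) + 2^(-6) + 2^(-6) + 2^(-7) + 2^(-8)
    = 0.5 + 0.015625 + 0.015625 + 0.0078125 + 0.00390625
    = 139/256 = 0.54296875
Since 0.54296875 <= 1, Kraft's inequality IS satisfied.
A prefix code with these lengths CAN exist.

Kraft sum = 0.54296875. Satisfied.


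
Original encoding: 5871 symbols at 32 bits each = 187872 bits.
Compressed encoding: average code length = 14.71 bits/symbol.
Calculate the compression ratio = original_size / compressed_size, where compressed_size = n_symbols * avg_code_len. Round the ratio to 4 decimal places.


original_size = n_symbols * orig_bits = 5871 * 32 = 187872 bits
compressed_size = n_symbols * avg_code_len = 5871 * 14.71 = 86362.41 bits
ratio = original_size / compressed_size = 187872 / 86362.41 = 2.1754

Compression ratio = 2.1754


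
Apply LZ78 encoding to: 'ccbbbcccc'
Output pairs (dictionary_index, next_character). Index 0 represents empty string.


LZ78 encoding steps:
Dictionary: {0: ''}
Step 1: w='' (idx 0), next='c' -> output (0, 'c'), add 'c' as idx 1
Step 2: w='c' (idx 1), next='b' -> output (1, 'b'), add 'cb' as idx 2
Step 3: w='' (idx 0), next='b' -> output (0, 'b'), add 'b' as idx 3
Step 4: w='b' (idx 3), next='c' -> output (3, 'c'), add 'bc' as idx 4
Step 5: w='c' (idx 1), next='c' -> output (1, 'c'), add 'cc' as idx 5
Step 6: w='c' (idx 1), end of input -> output (1, '')


Encoded: [(0, 'c'), (1, 'b'), (0, 'b'), (3, 'c'), (1, 'c'), (1, '')]


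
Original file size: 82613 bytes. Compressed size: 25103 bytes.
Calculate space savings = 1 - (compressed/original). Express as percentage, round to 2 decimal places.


ratio = compressed/original = 25103/82613 = 0.303863
savings = 1 - ratio = 1 - 0.303863 = 0.696137
as a percentage: 0.696137 * 100 = 69.61%

Space savings = 1 - 25103/82613 = 69.61%


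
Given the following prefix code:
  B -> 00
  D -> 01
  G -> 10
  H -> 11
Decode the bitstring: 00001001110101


Decoding step by step:
Bits 00 -> B
Bits 00 -> B
Bits 10 -> G
Bits 01 -> D
Bits 11 -> H
Bits 01 -> D
Bits 01 -> D


Decoded message: BBGDHDD


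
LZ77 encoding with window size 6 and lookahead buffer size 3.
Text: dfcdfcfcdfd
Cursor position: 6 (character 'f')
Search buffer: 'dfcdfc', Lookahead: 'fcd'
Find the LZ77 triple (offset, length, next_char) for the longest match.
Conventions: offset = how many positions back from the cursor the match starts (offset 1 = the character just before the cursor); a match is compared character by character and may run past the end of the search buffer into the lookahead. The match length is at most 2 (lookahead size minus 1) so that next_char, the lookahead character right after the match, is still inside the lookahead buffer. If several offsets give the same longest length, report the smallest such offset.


Try each offset into the search buffer:
  offset=1 (pos 5, char 'c'): match length 0
  offset=2 (pos 4, char 'f'): match length 2
  offset=3 (pos 3, char 'd'): match length 0
  offset=4 (pos 2, char 'c'): match length 0
  offset=5 (pos 1, char 'f'): match length 2
  offset=6 (pos 0, char 'd'): match length 0
Longest match has length 2, found at offsets 2, 5; take the smallest, offset 2.
next_char = character at position 6 + 2 = 8 -> 'd'

Best match: offset=2, length=2 (matching 'fc' starting at position 4)
LZ77 triple: (2, 2, 'd')


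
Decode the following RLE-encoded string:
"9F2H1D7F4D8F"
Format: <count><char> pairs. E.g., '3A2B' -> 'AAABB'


Expanding each <count><char> pair:
  9F -> 'FFFFFFFFF'
  2H -> 'HH'
  1D -> 'D'
  7F -> 'FFFFFFF'
  4D -> 'DDDD'
  8F -> 'FFFFFFFF'

Decoded = FFFFFFFFFHHDFFFFFFFDDDDFFFFFFFF


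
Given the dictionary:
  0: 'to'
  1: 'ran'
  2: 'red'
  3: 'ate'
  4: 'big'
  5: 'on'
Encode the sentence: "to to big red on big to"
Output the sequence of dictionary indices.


Look up each word in the dictionary:
  'to' -> 0
  'to' -> 0
  'big' -> 4
  'red' -> 2
  'on' -> 5
  'big' -> 4
  'to' -> 0

Encoded: [0, 0, 4, 2, 5, 4, 0]


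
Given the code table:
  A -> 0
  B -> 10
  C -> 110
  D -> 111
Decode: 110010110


Decoding:
110 -> C
0 -> A
10 -> B
110 -> C


Result: CABC


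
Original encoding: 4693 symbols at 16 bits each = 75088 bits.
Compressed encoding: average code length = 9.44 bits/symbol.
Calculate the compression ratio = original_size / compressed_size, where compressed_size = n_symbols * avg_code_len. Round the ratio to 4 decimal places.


original_size = n_symbols * orig_bits = 4693 * 16 = 75088 bits
compressed_size = n_symbols * avg_code_len = 4693 * 9.44 = 44301.92 bits
ratio = original_size / compressed_size = 75088 / 44301.92 = 1.6949

Compression ratio = 1.6949


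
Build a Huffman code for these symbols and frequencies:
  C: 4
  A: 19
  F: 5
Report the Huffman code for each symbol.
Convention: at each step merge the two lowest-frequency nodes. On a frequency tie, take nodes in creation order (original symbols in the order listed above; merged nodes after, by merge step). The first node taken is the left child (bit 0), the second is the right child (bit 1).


Huffman tree construction:
Step 1: Merge C(4) + F(5) = 9
Step 2: Merge (C+F)(9) + A(19) = 28
Read each symbol's code off the tree from the root (left child = 0, right child = 1).

Codes:
  C: 00 (length 2)
  A: 1 (length 1)
  F: 01 (length 2)
Average code length: 37/28 = 1.3214 bits/symbol


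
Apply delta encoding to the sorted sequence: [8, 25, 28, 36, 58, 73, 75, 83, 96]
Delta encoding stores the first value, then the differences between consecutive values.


First value: 8
Deltas:
  25 - 8 = 17
  28 - 25 = 3
  36 - 28 = 8
  58 - 36 = 22
  73 - 58 = 15
  75 - 73 = 2
  83 - 75 = 8
  96 - 83 = 13


Delta encoded: [8, 17, 3, 8, 22, 15, 2, 8, 13]


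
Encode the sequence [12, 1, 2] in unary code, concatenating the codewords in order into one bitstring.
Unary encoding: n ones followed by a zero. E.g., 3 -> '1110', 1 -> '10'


Encode each number as n ones followed by a terminating 0:
  12 -> 1111111111110 (13 bits)
  1 -> 10 (2 bits)
  2 -> 110 (3 bits)
Total length = 13 + 2 + 3 = 18 bits.

Unary([12, 1, 2]) = 111111111111010110 (18 bits)


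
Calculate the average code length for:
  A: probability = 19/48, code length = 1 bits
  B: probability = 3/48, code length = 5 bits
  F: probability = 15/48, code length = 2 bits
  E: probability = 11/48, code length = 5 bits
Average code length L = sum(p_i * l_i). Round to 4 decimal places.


Weighted contributions p_i * l_i:
  A: (19/48) * 1 = 19/48
  B: (3/48) * 5 = 15/48
  F: (15/48) * 2 = 30/48
  E: (11/48) * 5 = 55/48
Sum = (19 + 15 + 30 + 55)/48 = 119/48

L = 119/48 = 2.4792 bits/symbol


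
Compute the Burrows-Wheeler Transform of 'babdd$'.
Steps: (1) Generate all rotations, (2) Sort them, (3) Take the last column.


Rotations (sorted):
  0: $babdd -> last char: d
  1: abdd$b -> last char: b
  2: babdd$ -> last char: $
  3: bdd$ba -> last char: a
  4: d$babd -> last char: d
  5: dd$bab -> last char: b


BWT = db$adb


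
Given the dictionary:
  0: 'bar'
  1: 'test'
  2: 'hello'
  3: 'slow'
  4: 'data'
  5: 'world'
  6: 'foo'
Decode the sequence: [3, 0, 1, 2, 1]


Look up each index in the dictionary:
  3 -> 'slow'
  0 -> 'bar'
  1 -> 'test'
  2 -> 'hello'
  1 -> 'test'

Decoded: "slow bar test hello test"


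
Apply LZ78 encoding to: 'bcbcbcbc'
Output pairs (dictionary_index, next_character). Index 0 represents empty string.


LZ78 encoding steps:
Dictionary: {0: ''}
Step 1: w='' (idx 0), next='b' -> output (0, 'b'), add 'b' as idx 1
Step 2: w='' (idx 0), next='c' -> output (0, 'c'), add 'c' as idx 2
Step 3: w='b' (idx 1), next='c' -> output (1, 'c'), add 'bc' as idx 3
Step 4: w='bc' (idx 3), next='b' -> output (3, 'b'), add 'bcb' as idx 4
Step 5: w='c' (idx 2), end of input -> output (2, '')


Encoded: [(0, 'b'), (0, 'c'), (1, 'c'), (3, 'b'), (2, '')]


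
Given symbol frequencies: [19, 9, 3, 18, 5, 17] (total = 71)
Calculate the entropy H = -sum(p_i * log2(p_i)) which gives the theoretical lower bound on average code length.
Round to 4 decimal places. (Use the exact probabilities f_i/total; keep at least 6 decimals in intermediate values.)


Per-symbol terms -p_i * log2(p_i) with p_i = f_i/71:
  p = 19/71 = 0.267606: log2(p) = -1.901820, -p*log2(p) = 0.508938
  p = 9/71 = 0.126761: log2(p) = -2.979822, -p*log2(p) = 0.377724
  p = 3/71 = 0.042254: log2(p) = -4.564785, -p*log2(p) = 0.192878
  p = 18/71 = 0.253521: log2(p) = -1.979822, -p*log2(p) = 0.501927
  p = 5/71 = 0.070423: log2(p) = -3.827819, -p*log2(p) = 0.269565
  p = 17/71 = 0.239437: log2(p) = -2.062284, -p*log2(p) = 0.493786
H = 0.508938 + 0.377724 + 0.192878 + 0.501927 + 0.269565 + 0.493786 = 2.344818

H = 2.3448 bits/symbol


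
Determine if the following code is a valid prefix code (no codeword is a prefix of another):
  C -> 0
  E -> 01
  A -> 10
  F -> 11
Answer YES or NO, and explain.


Checking each pair (does one codeword prefix another?):
  C='0' vs E='01': prefix -- VIOLATION

NO -- this is NOT a valid prefix code. C (0) is a prefix of E (01).


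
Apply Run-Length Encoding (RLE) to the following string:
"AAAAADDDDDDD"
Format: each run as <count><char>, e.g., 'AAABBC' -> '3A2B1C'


Scanning runs left to right:
  i=0: run of 'A' x 5 -> '5A'
  i=5: run of 'D' x 7 -> '7D'

RLE = 5A7D


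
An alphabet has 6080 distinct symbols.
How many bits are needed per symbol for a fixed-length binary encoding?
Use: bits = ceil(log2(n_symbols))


log2(6080) = 12.5699
Bracket: 2^12 = 4096 < 6080 <= 2^13 = 8192
So ceil(log2(6080)) = 13

bits = ceil(log2(6080)) = ceil(12.5699) = 13 bits


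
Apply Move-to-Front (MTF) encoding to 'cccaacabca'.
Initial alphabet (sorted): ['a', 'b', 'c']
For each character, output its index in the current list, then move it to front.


MTF encoding:
'c': index 2 in ['a', 'b', 'c'] -> ['c', 'a', 'b']
'c': index 0 in ['c', 'a', 'b'] -> ['c', 'a', 'b']
'c': index 0 in ['c', 'a', 'b'] -> ['c', 'a', 'b']
'a': index 1 in ['c', 'a', 'b'] -> ['a', 'c', 'b']
'a': index 0 in ['a', 'c', 'b'] -> ['a', 'c', 'b']
'c': index 1 in ['a', 'c', 'b'] -> ['c', 'a', 'b']
'a': index 1 in ['c', 'a', 'b'] -> ['a', 'c', 'b']
'b': index 2 in ['a', 'c', 'b'] -> ['b', 'a', 'c']
'c': index 2 in ['b', 'a', 'c'] -> ['c', 'b', 'a']
'a': index 2 in ['c', 'b', 'a'] -> ['a', 'c', 'b']


Output: [2, 0, 0, 1, 0, 1, 1, 2, 2, 2]


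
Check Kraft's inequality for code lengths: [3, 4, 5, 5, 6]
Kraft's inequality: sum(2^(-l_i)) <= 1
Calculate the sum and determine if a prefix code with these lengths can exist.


Sum = 2^(-3) + 2^(-4) + 2^(-5) + 2^(-5) + 2^(-6)
    = 0.125 + 0.0625 + 0.03125 + 0.03125 + 0.015625
    = 17/64 = 0.265625
Since 0.265625 <= 1, Kraft's inequality IS satisfied.
A prefix code with these lengths CAN exist.

Kraft sum = 0.265625. Satisfied.


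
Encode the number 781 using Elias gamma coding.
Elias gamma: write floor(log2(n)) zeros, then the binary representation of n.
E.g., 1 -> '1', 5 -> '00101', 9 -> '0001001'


num_bits = floor(log2(781)) + 1 = 10
leading_zeros = num_bits - 1 = 9
binary(781) = 1100001101

Elias gamma(781) = '000000000' + '1100001101' = 0000000001100001101 (19 bits)


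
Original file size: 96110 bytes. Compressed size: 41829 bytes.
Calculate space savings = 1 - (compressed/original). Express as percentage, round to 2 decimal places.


ratio = compressed/original = 41829/96110 = 0.43522
savings = 1 - ratio = 1 - 0.43522 = 0.56478
as a percentage: 0.56478 * 100 = 56.48%

Space savings = 1 - 41829/96110 = 56.48%


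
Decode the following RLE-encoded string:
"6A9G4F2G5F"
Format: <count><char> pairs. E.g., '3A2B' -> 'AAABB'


Expanding each <count><char> pair:
  6A -> 'AAAAAA'
  9G -> 'GGGGGGGGG'
  4F -> 'FFFF'
  2G -> 'GG'
  5F -> 'FFFFF'

Decoded = AAAAAAGGGGGGGGGFFFFGGFFFFF


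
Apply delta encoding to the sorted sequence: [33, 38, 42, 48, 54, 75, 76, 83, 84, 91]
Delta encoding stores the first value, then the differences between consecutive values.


First value: 33
Deltas:
  38 - 33 = 5
  42 - 38 = 4
  48 - 42 = 6
  54 - 48 = 6
  75 - 54 = 21
  76 - 75 = 1
  83 - 76 = 7
  84 - 83 = 1
  91 - 84 = 7


Delta encoded: [33, 5, 4, 6, 6, 21, 1, 7, 1, 7]


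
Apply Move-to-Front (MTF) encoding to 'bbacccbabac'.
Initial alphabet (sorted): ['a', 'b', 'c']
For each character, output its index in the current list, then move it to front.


MTF encoding:
'b': index 1 in ['a', 'b', 'c'] -> ['b', 'a', 'c']
'b': index 0 in ['b', 'a', 'c'] -> ['b', 'a', 'c']
'a': index 1 in ['b', 'a', 'c'] -> ['a', 'b', 'c']
'c': index 2 in ['a', 'b', 'c'] -> ['c', 'a', 'b']
'c': index 0 in ['c', 'a', 'b'] -> ['c', 'a', 'b']
'c': index 0 in ['c', 'a', 'b'] -> ['c', 'a', 'b']
'b': index 2 in ['c', 'a', 'b'] -> ['b', 'c', 'a']
'a': index 2 in ['b', 'c', 'a'] -> ['a', 'b', 'c']
'b': index 1 in ['a', 'b', 'c'] -> ['b', 'a', 'c']
'a': index 1 in ['b', 'a', 'c'] -> ['a', 'b', 'c']
'c': index 2 in ['a', 'b', 'c'] -> ['c', 'a', 'b']


Output: [1, 0, 1, 2, 0, 0, 2, 2, 1, 1, 2]


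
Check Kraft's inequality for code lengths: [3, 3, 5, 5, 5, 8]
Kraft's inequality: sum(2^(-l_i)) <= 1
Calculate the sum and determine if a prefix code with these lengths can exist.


Sum = 2^(-3) + 2^(-3) + 2^(-5) + 2^(-5) + 2^(-5) + 2^(-8)
    = 0.125 + 0.125 + 0.03125 + 0.03125 + 0.03125 + 0.00390625
    = 89/256 = 0.34765625
Since 0.34765625 <= 1, Kraft's inequality IS satisfied.
A prefix code with these lengths CAN exist.

Kraft sum = 0.34765625. Satisfied.


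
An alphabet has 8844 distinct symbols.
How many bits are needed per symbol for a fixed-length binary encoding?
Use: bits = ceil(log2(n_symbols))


log2(8844) = 13.1105
Bracket: 2^13 = 8192 < 8844 <= 2^14 = 16384
So ceil(log2(8844)) = 14

bits = ceil(log2(8844)) = ceil(13.1105) = 14 bits


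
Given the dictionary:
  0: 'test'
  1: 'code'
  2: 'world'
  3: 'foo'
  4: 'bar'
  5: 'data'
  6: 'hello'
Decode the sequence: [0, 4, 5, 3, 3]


Look up each index in the dictionary:
  0 -> 'test'
  4 -> 'bar'
  5 -> 'data'
  3 -> 'foo'
  3 -> 'foo'

Decoded: "test bar data foo foo"


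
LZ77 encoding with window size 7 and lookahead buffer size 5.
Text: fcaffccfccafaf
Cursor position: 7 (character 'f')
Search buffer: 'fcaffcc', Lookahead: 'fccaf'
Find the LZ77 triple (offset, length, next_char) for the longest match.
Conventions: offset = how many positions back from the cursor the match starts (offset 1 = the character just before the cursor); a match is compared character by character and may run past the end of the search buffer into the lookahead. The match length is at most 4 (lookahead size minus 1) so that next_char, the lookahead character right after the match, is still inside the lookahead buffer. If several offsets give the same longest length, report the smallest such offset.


Try each offset into the search buffer:
  offset=1 (pos 6, char 'c'): match length 0
  offset=2 (pos 5, char 'c'): match length 0
  offset=3 (pos 4, char 'f'): match length 3
  offset=4 (pos 3, char 'f'): match length 1
  offset=5 (pos 2, char 'a'): match length 0
  offset=6 (pos 1, char 'c'): match length 0
  offset=7 (pos 0, char 'f'): match length 2
Longest match has length 3 at offset 3.
next_char = character at position 7 + 3 = 10 -> 'a'

Best match: offset=3, length=3 (matching 'fcc' starting at position 4)
LZ77 triple: (3, 3, 'a')


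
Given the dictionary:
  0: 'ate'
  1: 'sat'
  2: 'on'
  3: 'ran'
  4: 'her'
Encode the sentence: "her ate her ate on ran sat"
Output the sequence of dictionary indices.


Look up each word in the dictionary:
  'her' -> 4
  'ate' -> 0
  'her' -> 4
  'ate' -> 0
  'on' -> 2
  'ran' -> 3
  'sat' -> 1

Encoded: [4, 0, 4, 0, 2, 3, 1]


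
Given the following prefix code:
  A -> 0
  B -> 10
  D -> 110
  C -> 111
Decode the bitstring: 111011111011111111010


Decoding step by step:
Bits 111 -> C
Bits 0 -> A
Bits 111 -> C
Bits 110 -> D
Bits 111 -> C
Bits 111 -> C
Bits 110 -> D
Bits 10 -> B


Decoded message: CACDCCDB


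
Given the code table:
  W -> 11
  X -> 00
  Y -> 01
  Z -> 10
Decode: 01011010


Decoding:
01 -> Y
01 -> Y
10 -> Z
10 -> Z


Result: YYZZ


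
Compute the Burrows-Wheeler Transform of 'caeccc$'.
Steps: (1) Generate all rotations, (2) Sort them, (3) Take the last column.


Rotations (sorted):
  0: $caeccc -> last char: c
  1: aeccc$c -> last char: c
  2: c$caecc -> last char: c
  3: caeccc$ -> last char: $
  4: cc$caec -> last char: c
  5: ccc$cae -> last char: e
  6: eccc$ca -> last char: a


BWT = ccc$cea


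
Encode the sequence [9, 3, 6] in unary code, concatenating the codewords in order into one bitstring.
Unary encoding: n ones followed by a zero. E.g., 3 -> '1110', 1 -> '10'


Encode each number as n ones followed by a terminating 0:
  9 -> 1111111110 (10 bits)
  3 -> 1110 (4 bits)
  6 -> 1111110 (7 bits)
Total length = 10 + 4 + 7 = 21 bits.

Unary([9, 3, 6]) = 111111111011101111110 (21 bits)


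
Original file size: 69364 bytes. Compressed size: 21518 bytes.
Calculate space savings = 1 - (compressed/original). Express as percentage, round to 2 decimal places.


ratio = compressed/original = 21518/69364 = 0.310219
savings = 1 - ratio = 1 - 0.310219 = 0.689781
as a percentage: 0.689781 * 100 = 68.98%

Space savings = 1 - 21518/69364 = 68.98%


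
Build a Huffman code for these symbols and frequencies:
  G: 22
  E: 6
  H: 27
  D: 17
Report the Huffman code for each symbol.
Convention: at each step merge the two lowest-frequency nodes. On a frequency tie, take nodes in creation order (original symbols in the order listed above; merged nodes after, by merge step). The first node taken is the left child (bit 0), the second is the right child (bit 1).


Huffman tree construction:
Step 1: Merge E(6) + D(17) = 23
Step 2: Merge G(22) + (E+D)(23) = 45
Step 3: Merge H(27) + (G+(E+D))(45) = 72
Read each symbol's code off the tree from the root (left child = 0, right child = 1).

Codes:
  G: 10 (length 2)
  E: 110 (length 3)
  H: 0 (length 1)
  D: 111 (length 3)
Average code length: 140/72 = 1.9444 bits/symbol


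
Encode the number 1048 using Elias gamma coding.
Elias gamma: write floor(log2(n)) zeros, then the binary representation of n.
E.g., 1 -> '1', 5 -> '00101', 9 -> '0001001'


num_bits = floor(log2(1048)) + 1 = 11
leading_zeros = num_bits - 1 = 10
binary(1048) = 10000011000

Elias gamma(1048) = '0000000000' + '10000011000' = 000000000010000011000 (21 bits)


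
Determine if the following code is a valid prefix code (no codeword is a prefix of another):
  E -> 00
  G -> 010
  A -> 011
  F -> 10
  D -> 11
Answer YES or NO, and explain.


Checking each pair (does one codeword prefix another?):
  E='00' vs G='010': no prefix
  E='00' vs A='011': no prefix
  E='00' vs F='10': no prefix
  E='00' vs D='11': no prefix
  G='010' vs E='00': no prefix
  G='010' vs A='011': no prefix
  G='010' vs F='10': no prefix
  G='010' vs D='11': no prefix
  A='011' vs E='00': no prefix
  A='011' vs G='010': no prefix
  A='011' vs F='10': no prefix
  A='011' vs D='11': no prefix
  F='10' vs E='00': no prefix
  F='10' vs G='010': no prefix
  F='10' vs A='011': no prefix
  F='10' vs D='11': no prefix
  D='11' vs E='00': no prefix
  D='11' vs G='010': no prefix
  D='11' vs A='011': no prefix
  D='11' vs F='10': no prefix
No violation found over all pairs.

YES -- this is a valid prefix code. No codeword is a prefix of any other codeword.


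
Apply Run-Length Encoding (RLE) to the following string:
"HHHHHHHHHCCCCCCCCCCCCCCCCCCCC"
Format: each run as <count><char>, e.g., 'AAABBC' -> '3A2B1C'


Scanning runs left to right:
  i=0: run of 'H' x 9 -> '9H'
  i=9: run of 'C' x 20 -> '20C'

RLE = 9H20C


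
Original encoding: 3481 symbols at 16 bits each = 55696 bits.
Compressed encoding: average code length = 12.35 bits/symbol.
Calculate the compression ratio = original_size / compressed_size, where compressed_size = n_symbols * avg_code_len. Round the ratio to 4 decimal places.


original_size = n_symbols * orig_bits = 3481 * 16 = 55696 bits
compressed_size = n_symbols * avg_code_len = 3481 * 12.35 = 42990.35 bits
ratio = original_size / compressed_size = 55696 / 42990.35 = 1.2955

Compression ratio = 1.2955


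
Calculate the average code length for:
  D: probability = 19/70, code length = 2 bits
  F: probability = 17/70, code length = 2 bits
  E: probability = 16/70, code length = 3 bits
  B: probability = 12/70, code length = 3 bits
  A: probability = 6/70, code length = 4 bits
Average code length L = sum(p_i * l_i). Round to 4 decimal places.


Weighted contributions p_i * l_i:
  D: (19/70) * 2 = 38/70
  F: (17/70) * 2 = 34/70
  E: (16/70) * 3 = 48/70
  B: (12/70) * 3 = 36/70
  A: (6/70) * 4 = 24/70
Sum = (38 + 34 + 48 + 36 + 24)/70 = 180/70

L = 180/70 = 2.5714 bits/symbol


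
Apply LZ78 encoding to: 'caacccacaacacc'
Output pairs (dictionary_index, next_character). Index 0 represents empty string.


LZ78 encoding steps:
Dictionary: {0: ''}
Step 1: w='' (idx 0), next='c' -> output (0, 'c'), add 'c' as idx 1
Step 2: w='' (idx 0), next='a' -> output (0, 'a'), add 'a' as idx 2
Step 3: w='a' (idx 2), next='c' -> output (2, 'c'), add 'ac' as idx 3
Step 4: w='c' (idx 1), next='c' -> output (1, 'c'), add 'cc' as idx 4
Step 5: w='ac' (idx 3), next='a' -> output (3, 'a'), add 'aca' as idx 5
Step 6: w='aca' (idx 5), next='c' -> output (5, 'c'), add 'acac' as idx 6
Step 7: w='c' (idx 1), end of input -> output (1, '')


Encoded: [(0, 'c'), (0, 'a'), (2, 'c'), (1, 'c'), (3, 'a'), (5, 'c'), (1, '')]


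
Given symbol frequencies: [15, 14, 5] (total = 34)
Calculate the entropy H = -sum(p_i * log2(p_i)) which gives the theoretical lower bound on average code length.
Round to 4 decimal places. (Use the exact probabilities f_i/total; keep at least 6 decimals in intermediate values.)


Per-symbol terms -p_i * log2(p_i) with p_i = f_i/34:
  p = 15/34 = 0.441176: log2(p) = -1.180572, -p*log2(p) = 0.520841
  p = 14/34 = 0.411765: log2(p) = -1.280108, -p*log2(p) = 0.527103
  p = 5/34 = 0.147059: log2(p) = -2.765535, -p*log2(p) = 0.406696
H = 0.520841 + 0.527103 + 0.406696 = 1.454640

H = 1.4546 bits/symbol
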